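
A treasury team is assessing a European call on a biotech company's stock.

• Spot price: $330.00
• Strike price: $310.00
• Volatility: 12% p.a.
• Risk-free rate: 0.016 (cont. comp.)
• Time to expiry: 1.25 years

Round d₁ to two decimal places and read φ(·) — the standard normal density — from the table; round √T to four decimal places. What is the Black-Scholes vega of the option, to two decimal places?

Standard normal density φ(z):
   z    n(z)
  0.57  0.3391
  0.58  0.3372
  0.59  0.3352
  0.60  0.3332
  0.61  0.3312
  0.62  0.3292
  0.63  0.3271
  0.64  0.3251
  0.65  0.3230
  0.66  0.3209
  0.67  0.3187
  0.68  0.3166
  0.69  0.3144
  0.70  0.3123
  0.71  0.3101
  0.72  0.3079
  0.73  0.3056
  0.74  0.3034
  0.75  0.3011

σ√T = 0.12·√1.25 = 0.1342
d₁ = [ln(330/310) + (0.016 + ½·0.12²)·1.25] / (σ√T) = (0.0625 + 0.0290) / 0.1342 = 0.6822 ⇒ 0.68
√T = √1.25 = 1.1180
φ(d₁) = φ(0.68) = 0.3166
vega = S·φ(d₁)·√T = 330·0.3166·1.1180 = 116.8064
(Call and put vega coincide under Black-Scholes.)

116.81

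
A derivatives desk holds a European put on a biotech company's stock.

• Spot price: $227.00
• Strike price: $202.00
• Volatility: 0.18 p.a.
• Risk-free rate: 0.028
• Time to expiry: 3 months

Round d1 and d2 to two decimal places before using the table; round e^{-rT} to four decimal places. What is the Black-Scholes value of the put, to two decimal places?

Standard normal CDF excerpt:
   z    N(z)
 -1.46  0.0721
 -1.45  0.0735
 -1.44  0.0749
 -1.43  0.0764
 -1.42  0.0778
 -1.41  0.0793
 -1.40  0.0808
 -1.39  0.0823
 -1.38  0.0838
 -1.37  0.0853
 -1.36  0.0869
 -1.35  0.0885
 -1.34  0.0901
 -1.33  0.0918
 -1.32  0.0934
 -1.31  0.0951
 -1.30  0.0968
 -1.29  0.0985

σ√T = 0.18·√0.25 = 0.0900
d₁ = [ln(227/202) + (0.028 + 0.18²/2)·0.25] / 0.0900 = [0.1167 + 0.0111] / 0.0900 = 1.4192 ≈ 1.42
d₂ = d₁ − σ√T = 1.4192 − 0.0900 = 1.3292 ≈ 1.33
exp(−rT) = exp(−0.028·0.25) = 0.9930
N(−d₂) = N(-1.33) = 0.0918;  N(−d₁) = N(-1.42) = 0.0778
P = 202·0.9930·0.0918 − 227·0.0778 = 18.4138 − 17.6606 = 0.7532

$0.75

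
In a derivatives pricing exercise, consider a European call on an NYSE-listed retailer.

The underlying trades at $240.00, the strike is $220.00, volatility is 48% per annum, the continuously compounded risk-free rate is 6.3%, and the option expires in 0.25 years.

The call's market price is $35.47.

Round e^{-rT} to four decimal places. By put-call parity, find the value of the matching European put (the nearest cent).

$12.04

exp(−rT) = exp(−0.063·0.25) = 0.9844
Put-call parity: C − P = S − K·e^(−rT) = 240 − 220·0.9844 = 240 − 216.5680 = 23.4320
P = C − (C − P) = 35.47 − (23.4320) = 12.0380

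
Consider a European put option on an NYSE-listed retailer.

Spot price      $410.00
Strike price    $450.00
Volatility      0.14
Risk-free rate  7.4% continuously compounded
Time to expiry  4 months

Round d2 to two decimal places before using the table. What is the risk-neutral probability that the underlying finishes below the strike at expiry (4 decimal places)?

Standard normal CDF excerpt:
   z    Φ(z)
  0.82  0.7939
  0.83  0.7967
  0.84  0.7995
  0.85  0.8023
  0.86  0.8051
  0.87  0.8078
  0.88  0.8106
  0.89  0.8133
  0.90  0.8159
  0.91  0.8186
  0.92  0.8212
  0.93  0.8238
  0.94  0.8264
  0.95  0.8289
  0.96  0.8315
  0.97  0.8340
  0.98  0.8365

0.8133

T = 0.3333;  σ√T = 0.0808
d₁ = [ln(410/450) + (0.074 + 0.14²/2)·0.3333] / 0.0808 = [-0.0931 + 0.0279] / 0.0808 = -0.8061 → -0.81
d₂ = d₁ − σ√T = -0.8061 − 0.0808 = -0.8869 → -0.89
Pr(exercise) under Q = N(−d₂) = N(0.89) = 0.8133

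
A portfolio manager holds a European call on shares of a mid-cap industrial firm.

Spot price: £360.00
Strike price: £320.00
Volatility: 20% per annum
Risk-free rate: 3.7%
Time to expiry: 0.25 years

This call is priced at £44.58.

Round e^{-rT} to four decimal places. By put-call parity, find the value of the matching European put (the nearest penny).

£1.64

e^(−rT) = e^(−0.037·0.25) = 0.9908
Put-call parity: C − P = S − K·e^(−rT) = 360 − 320·0.9908 = 360 − 317.0560 = 42.9440
P = C − (C − P) = 44.58 − (42.9440) = 1.6360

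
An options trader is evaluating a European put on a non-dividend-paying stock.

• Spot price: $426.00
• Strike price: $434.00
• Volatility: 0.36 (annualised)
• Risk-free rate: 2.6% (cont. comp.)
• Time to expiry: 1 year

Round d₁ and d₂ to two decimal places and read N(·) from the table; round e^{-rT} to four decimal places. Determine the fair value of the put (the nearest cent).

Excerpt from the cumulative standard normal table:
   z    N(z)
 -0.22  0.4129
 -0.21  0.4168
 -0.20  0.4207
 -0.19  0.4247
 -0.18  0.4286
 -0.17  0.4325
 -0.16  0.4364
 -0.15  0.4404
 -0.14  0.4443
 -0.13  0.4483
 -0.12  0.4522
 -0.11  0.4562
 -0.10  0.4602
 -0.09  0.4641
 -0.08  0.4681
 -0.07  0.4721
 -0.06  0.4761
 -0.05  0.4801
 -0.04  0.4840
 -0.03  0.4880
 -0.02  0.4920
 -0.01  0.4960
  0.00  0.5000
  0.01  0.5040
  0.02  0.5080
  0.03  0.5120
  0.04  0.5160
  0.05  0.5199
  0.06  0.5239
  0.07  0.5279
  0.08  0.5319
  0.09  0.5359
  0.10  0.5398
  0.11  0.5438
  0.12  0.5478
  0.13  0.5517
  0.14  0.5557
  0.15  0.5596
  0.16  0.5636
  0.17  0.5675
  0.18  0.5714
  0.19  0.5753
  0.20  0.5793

T = 1;  σ√T = 0.3600
d₁ = [ln(426/434) + (0.026 + 0.36²/2)·1] / 0.3600 = [-0.0186 + 0.0908] / 0.3600 = 0.2005 which rounds to 0.20
d₂ = d₁ − σ√T = 0.2005 − 0.3600 = -0.1595 which rounds to -0.16
e^(−rT) = e^(−0.026·1) = 0.9743
N(−d₂) = N(0.16) = 0.5636;  N(−d₁) = N(-0.20) = 0.4207
P = 434·0.9743·0.5636 − 426·0.4207 = 238.3161 − 179.2182 = 59.0979

$59.10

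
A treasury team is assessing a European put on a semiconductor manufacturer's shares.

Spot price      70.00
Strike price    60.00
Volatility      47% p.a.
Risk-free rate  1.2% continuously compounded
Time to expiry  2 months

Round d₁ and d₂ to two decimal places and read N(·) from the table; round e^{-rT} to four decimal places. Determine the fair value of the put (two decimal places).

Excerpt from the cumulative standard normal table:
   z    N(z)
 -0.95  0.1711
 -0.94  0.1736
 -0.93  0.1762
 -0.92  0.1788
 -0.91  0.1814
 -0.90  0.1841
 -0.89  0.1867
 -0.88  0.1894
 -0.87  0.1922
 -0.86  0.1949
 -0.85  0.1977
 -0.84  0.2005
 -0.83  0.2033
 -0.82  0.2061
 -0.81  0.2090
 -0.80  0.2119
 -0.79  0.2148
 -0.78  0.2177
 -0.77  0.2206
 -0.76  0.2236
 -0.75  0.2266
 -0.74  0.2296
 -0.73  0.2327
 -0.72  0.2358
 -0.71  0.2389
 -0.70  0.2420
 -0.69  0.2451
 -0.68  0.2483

σ√T = 0.47 × 0.4082 = 0.1919
d₁ = [ln(70/60) + (0.012 + 0.47²/2)·0.1667] / 0.1919 = [0.1542 + 0.0204] / 0.1919 = 0.9097 → 0.91
d₂ = d₁ − σ√T = 0.9097 − 0.1919 = 0.7179 → 0.72
e^(−rT) = e^(−0.012·0.1667) = 0.9980
N(−d₂) = N(-0.72) = 0.2358;  N(−d₁) = N(-0.91) = 0.1814
P = 60·0.9980·0.2358 − 70·0.1814 = 14.1197 − 12.6980 = 1.4217

1.42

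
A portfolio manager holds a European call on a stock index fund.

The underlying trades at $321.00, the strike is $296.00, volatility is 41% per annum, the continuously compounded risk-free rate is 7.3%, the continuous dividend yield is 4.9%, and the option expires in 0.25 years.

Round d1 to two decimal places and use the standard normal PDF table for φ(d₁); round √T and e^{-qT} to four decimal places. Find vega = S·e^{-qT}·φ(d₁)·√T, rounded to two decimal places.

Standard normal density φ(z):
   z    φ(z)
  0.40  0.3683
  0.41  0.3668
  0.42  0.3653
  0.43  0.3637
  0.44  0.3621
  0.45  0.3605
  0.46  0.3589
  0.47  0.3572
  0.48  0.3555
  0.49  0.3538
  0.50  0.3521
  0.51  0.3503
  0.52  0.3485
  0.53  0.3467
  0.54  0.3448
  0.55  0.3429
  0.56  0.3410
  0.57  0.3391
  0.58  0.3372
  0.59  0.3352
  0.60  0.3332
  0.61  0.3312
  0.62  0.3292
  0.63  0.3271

T = 0.25;  σ√T = 0.2050
ln(S/K) + (r − q + σ²/2)T = ln(321/296) + (0.073 − 0.049 + 0.41²/2)·0.25 = 0.0811 + 0.0270 = 0.1081
d₁ = 0.1081 / 0.2050 = 0.5273 ≈ 0.53
√T = √0.25 = 0.5000
φ(d₁) = φ(0.53) = 0.3467
exp(−qT) = exp(−0.049·0.25) = 0.9878
vega = S·exp(−qT)·φ(d₁)·√T = 321·0.9878·0.3467·0.5000 = 54.9665
(Vega is the same for a European call and put with the same parameters.)

54.97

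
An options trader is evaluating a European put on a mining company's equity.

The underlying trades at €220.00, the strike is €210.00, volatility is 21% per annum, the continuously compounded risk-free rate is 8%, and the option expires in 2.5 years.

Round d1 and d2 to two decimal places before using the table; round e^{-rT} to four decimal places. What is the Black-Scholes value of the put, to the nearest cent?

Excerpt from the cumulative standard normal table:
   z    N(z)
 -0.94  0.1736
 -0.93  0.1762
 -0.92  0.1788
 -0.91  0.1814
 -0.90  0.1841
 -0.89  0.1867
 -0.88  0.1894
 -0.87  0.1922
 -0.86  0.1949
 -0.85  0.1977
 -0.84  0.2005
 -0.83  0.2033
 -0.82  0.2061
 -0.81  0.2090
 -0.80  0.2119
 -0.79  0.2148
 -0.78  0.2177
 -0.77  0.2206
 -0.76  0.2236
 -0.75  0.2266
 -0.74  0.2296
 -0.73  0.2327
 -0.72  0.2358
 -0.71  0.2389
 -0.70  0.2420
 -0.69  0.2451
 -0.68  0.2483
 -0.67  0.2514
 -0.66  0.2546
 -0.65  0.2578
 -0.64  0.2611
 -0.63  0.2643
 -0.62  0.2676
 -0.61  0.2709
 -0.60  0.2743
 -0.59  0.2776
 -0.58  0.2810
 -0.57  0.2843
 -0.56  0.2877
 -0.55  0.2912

€8.40

σ√T = 0.21·√2.5 = 0.3320
ln(S/K) + (r + σ²/2)T = ln(220/210) + (0.08 + 0.21²/2)·2.5 = 0.0465 + 0.2551 = 0.3016
d₁ = 0.3016 / 0.3320 = 0.9085 ≈ 0.91
d₂ = d₁ − σ√T = 0.9085 − 0.3320 = 0.5764 ≈ 0.58
exp(−rT) = exp(−0.08·2.5) = 0.8187
N(−d₂) = N(-0.58) = 0.2810;  N(−d₁) = N(-0.91) = 0.1814
P = 210·0.8187·0.2810 − 220·0.1814 = 48.3115 − 39.9080 = 8.4035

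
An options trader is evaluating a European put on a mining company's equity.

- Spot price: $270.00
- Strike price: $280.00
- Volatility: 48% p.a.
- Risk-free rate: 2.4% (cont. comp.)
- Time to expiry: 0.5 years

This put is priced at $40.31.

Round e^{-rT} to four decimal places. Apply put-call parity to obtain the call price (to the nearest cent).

exp(−rT) = exp(−0.024·0.5) = 0.9881
Put-call parity: C − P = S − K·e^(−rT) = 270 − 280·0.9881 = 270 − 276.6680 = -6.6680
C = P + (C − P) = 40.31 + (-6.6680) = 33.6420

$33.64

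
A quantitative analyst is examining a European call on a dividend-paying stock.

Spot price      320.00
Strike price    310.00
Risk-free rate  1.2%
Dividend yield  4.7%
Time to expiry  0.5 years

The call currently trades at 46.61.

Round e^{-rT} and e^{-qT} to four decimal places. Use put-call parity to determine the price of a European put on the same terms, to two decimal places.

42.17

e^(−qT) = e^(−0.047·0.5) = 0.9768;  e^(−rT) = e^(−0.012·0.5) = 0.9940
Put-call parity: C − P = S·e^(−qT) − K·e^(−rT) = 320·0.9768 − 310·0.9940 = 312.5760 − 308.1400 = 4.4360
P = C − (C − P) = 46.61 − (4.4360) = 42.1740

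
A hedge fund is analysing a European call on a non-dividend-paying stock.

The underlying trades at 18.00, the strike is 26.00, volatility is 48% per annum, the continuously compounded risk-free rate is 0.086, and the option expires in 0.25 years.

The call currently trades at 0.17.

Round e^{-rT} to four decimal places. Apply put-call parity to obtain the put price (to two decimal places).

e^(−rT) = e^(−0.086·0.25) = 0.9787
Put-call parity: C − P = S − K·e^(−rT) = 18 − 26·0.9787 = 18 − 25.4462 = -7.4462
P = C − (C − P) = 0.17 − (-7.4462) = 7.6162

7.62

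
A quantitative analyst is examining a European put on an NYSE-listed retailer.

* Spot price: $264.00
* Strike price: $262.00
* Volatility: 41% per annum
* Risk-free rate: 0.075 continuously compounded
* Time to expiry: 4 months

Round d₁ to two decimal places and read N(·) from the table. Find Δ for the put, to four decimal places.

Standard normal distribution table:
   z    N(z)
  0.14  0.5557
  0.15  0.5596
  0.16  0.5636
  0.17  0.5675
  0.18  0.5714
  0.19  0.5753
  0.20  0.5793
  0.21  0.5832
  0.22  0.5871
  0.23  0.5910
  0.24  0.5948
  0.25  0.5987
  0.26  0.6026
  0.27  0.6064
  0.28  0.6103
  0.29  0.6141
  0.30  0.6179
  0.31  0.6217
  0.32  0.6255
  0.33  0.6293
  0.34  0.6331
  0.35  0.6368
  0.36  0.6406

-0.3974

σ√T = 0.41·√0.3333 = 0.2367
d₁ = [ln(264/262) + (0.075 + 0.41²/2)·0.3333] / 0.2367 = [0.0076 + 0.0530] / 0.2367 = 0.2561 ≈ 0.26
N(d₁) = N(0.26) = 0.6026
Δ_put = N(d₁) − 1 = 0.6026 − 1 = -0.3974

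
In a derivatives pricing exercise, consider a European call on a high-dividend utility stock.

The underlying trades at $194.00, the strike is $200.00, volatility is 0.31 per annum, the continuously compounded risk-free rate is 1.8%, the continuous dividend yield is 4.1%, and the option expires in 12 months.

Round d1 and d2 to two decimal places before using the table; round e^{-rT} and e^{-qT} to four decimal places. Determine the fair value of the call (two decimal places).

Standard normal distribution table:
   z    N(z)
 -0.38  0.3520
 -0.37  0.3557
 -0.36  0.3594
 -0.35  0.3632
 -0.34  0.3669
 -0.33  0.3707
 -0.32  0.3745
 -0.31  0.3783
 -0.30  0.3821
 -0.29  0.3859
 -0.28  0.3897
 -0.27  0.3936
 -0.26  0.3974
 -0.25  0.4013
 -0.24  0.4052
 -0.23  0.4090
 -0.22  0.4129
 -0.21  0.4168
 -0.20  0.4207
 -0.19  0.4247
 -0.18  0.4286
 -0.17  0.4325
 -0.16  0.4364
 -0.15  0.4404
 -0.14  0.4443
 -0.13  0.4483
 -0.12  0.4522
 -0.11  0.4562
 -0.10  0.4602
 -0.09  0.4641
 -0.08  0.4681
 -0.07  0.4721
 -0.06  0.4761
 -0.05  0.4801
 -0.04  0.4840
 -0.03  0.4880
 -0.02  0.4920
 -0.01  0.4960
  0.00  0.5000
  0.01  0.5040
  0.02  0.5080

$18.79

σ√T = 0.31·√1 = 0.3100
d₁ = [ln(194/200) + (0.018 − 0.041 + 0.31²/2)·1] / 0.3100 = [-0.0305 + 0.0250] / 0.3100 = -0.0174 ≈ -0.02
d₂ = d₁ − σ√T = -0.0174 − 0.3100 = -0.3274 ≈ -0.33
e^(−qT) = e^(−0.041·1) = 0.9598;  e^(−rT) = e^(−0.018·1) = 0.9822
N(d₁) = N(-0.02) = 0.4920;  N(d₂) = N(-0.33) = 0.3707
C = 194·0.9598·0.4920 − 200·0.9822·0.3707 = 91.6110 − 72.8203 = 18.7907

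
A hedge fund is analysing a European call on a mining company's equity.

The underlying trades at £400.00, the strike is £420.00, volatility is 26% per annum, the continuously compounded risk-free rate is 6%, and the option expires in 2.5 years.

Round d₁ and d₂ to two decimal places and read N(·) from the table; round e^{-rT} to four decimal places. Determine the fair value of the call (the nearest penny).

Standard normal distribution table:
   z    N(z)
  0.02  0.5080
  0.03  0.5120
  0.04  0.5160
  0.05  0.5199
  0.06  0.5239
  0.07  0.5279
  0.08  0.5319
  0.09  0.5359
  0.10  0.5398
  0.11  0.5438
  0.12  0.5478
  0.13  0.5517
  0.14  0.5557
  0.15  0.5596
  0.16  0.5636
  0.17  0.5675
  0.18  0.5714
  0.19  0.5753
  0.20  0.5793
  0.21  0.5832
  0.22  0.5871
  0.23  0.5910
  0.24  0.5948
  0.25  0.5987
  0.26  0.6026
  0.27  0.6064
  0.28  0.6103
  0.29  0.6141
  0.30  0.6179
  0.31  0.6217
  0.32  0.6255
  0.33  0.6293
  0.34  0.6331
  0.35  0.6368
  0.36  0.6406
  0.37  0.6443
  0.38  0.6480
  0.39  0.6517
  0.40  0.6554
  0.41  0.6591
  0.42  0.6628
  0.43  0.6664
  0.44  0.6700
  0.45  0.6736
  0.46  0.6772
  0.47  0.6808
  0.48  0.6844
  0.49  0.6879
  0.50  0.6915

σ√T = 0.26·√2.5 = 0.4111
d₁ = [ln(400/420) + (0.06 + ½·0.26²)·2.5] / (σ√T) = (-0.0488 + 0.2345) / 0.4111 = 0.4517 ≈ 0.45
d₂ = 0.4517 − 0.4111 = 0.0406 ≈ 0.04
exp(−rT) = exp(−0.06·2.5) = 0.8607
C = 400·N(0.45) − 420·0.8607·N(0.04) = 400·0.6736 − 420·0.8607·0.5160 = 269.4400 − 186.5309 = 82.9091

£82.91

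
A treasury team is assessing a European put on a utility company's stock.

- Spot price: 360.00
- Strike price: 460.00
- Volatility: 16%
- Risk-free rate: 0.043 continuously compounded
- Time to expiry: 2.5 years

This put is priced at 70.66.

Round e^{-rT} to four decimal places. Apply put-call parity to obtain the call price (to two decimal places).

17.53

exp(−rT) = exp(−0.043·2.5) = 0.8981
Put-call parity: C − P = S − K·e^(−rT) = 360 − 460·0.8981 = 360 − 413.1260 = -53.1260
C = P + (C − P) = 70.66 + (-53.1260) = 17.5340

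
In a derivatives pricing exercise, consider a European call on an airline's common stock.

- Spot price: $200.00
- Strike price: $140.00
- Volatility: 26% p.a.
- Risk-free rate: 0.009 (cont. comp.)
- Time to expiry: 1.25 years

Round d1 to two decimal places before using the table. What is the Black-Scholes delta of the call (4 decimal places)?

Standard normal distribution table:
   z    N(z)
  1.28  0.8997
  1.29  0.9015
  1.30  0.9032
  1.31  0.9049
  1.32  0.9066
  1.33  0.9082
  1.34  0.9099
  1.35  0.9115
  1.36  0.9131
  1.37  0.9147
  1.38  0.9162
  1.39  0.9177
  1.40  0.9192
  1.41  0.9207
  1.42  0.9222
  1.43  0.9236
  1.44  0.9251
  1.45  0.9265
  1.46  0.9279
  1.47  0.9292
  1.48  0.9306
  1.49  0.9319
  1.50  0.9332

T = 1.25;  σ√T = 0.2907
d₁ = [ln(200/140) + (0.009 + 0.26²/2)·1.25] / 0.2907 = [0.3567 + 0.0535] / 0.2907 = 1.4110 → 1.41
N(d₁) = N(1.41) = 0.9207
Δ_call = N(d₁) = 0.9207

0.9207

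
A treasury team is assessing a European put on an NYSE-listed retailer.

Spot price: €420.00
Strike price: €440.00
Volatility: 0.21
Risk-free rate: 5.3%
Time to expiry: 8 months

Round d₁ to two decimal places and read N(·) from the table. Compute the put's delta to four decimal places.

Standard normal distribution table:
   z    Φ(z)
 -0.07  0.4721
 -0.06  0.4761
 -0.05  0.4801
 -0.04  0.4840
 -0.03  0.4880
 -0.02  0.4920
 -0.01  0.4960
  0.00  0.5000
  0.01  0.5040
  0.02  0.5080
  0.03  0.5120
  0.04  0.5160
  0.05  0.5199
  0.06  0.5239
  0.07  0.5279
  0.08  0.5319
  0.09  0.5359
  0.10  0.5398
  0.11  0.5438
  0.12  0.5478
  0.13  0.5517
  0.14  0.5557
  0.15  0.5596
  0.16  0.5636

T = 0.6667;  σ√T = 0.1715
d₁ = [ln(420/440) + (0.053 + ½·0.21²)·0.6667] / (σ√T) = (-0.0465 + 0.0500) / 0.1715 = 0.0205 which rounds to 0.02
N(d₁) = N(0.02) = 0.5080
Δ_put = N(d₁) − 1 = 0.5080 − 1 = -0.4920

-0.4920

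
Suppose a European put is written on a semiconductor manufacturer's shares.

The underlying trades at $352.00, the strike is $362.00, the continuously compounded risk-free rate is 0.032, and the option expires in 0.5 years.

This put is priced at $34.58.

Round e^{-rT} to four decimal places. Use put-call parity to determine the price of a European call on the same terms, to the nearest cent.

e^(−rT) = e^(−0.032·0.5) = 0.9841
Put-call parity: C − P = S − K·e^(−rT) = 352 − 362·0.9841 = 352 − 356.2442 = -4.2442
C = P + (C − P) = 34.58 + (-4.2442) = 30.3358

$30.34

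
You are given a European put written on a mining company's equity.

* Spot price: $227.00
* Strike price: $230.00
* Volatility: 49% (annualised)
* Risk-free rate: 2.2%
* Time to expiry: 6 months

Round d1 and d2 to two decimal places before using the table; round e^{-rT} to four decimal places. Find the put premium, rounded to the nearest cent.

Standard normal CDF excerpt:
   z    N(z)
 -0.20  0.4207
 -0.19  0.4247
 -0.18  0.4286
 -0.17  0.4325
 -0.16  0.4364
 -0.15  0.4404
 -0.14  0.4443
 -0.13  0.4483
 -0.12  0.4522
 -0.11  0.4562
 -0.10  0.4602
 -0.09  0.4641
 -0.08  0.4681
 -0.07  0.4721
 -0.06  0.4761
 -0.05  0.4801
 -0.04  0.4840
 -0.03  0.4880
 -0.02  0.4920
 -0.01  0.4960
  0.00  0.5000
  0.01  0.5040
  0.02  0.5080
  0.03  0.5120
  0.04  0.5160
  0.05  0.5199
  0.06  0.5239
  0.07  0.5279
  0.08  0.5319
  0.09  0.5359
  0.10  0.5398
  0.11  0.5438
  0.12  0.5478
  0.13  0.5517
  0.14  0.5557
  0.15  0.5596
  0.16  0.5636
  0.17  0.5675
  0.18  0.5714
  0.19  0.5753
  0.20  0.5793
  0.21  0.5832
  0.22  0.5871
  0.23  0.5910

$31.81

σ√T = 0.49·√0.5 = 0.3465
ln(S/K) + (r + σ²/2)T = ln(227/230) + (0.022 + 0.49²/2)·0.5 = -0.0131 + 0.0710 = 0.0579
d₁ = 0.0579 / 0.3465 = 0.1671 ≈ 0.17
d₂ = d₁ − σ√T = 0.1671 − 0.3465 = -0.1794 ≈ -0.18
exp(−rT) = exp(−0.022·0.5) = 0.9891
P = 230·0.9891·N(0.18) − 227·N(-0.17) = 230·0.9891·0.5714 − 227·0.4325 = 129.9895 − 98.1775 = 31.8120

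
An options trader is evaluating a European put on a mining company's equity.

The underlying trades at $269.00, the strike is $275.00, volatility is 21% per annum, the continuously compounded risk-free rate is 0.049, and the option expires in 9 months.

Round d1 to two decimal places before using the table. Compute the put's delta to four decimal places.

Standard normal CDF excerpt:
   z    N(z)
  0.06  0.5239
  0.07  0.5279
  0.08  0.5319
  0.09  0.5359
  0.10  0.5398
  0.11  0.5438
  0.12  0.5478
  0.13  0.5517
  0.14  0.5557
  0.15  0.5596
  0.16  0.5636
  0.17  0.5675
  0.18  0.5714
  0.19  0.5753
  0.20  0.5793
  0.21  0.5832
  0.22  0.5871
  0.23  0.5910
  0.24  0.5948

T = 0.75;  σ√T = 0.1819
d₁ = [ln(269/275) + (0.049 + 0.21²/2)·0.75] / 0.1819 = [-0.0221 + 0.0533] / 0.1819 = 0.1717 ≈ 0.17
N(d₁) = N(0.17) = 0.5675
Δ_put = N(d₁) − 1 = 0.5675 − 1 = -0.4325

-0.4325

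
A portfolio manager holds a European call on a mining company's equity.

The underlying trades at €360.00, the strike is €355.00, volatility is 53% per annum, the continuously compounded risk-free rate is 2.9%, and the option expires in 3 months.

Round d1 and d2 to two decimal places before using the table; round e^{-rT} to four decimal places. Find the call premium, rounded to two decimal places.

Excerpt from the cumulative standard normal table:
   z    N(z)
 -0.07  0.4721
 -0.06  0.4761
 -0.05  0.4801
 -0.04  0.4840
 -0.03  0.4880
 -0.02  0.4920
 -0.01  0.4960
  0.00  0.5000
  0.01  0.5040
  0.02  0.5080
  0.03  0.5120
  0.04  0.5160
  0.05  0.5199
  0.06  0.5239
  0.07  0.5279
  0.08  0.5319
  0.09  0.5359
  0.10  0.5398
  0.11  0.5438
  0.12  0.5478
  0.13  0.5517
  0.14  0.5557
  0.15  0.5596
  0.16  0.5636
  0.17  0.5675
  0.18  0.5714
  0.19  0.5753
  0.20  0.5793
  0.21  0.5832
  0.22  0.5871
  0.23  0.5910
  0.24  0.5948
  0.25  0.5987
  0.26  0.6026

€40.74

T = 0.25;  σ√T = 0.2650
d₁ = [ln(360/355) + (0.029 + ½·0.53²)·0.25] / (σ√T) = (0.0140 + 0.0424) / 0.2650 = 0.2126 ⇒ 0.21
d₂ = 0.2126 − 0.2650 = -0.0524 ⇒ -0.05
e^(−rT) = e^(−0.029·0.25) = 0.9928
N(d₁) = N(0.21) = 0.5832;  N(d₂) = N(-0.05) = 0.4801
C = 360·0.5832 − 355·0.9928·0.4801 = 209.9520 − 169.2084 = 40.7436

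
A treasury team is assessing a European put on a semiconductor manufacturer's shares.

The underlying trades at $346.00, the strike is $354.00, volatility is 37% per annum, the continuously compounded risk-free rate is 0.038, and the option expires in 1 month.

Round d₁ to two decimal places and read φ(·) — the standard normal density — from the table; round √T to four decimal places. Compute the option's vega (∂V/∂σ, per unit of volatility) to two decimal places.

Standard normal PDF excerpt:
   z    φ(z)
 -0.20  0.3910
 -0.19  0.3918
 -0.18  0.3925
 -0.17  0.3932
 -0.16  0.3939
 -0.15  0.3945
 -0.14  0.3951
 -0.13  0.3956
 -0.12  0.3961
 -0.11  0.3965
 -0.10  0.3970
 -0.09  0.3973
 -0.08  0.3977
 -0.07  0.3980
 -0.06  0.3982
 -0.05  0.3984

39.52

T = 0.08333;  σ√T = 0.1068
d₁ = [ln(346/354) + (0.038 + 0.37²/2)·0.08333] / 0.1068 = [-0.0229 + 0.0089] / 0.1068 = -0.1310 which rounds to -0.13
√T = √0.08333 = 0.2887
φ(d₁) = φ(-0.13) = 0.3956
vega = S·φ(d₁)·√T = 346·0.3956·0.2887 = 39.5166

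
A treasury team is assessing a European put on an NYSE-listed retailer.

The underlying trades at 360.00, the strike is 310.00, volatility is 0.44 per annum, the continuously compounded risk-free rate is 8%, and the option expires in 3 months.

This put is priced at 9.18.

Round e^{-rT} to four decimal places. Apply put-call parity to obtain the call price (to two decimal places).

65.32

e^(−rT) = e^(−0.08·0.25) = 0.9802
Put-call parity: C − P = S − K·e^(−rT) = 360 − 310·0.9802 = 360 − 303.8620 = 56.1380
C = P + (C − P) = 9.18 + (56.1380) = 65.3180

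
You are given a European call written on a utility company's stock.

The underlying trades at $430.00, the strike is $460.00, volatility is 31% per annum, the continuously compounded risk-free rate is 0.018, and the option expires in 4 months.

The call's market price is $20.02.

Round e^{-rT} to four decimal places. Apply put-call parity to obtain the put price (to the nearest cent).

$47.26

e^(−rT) = e^(−0.018·0.3333) = 0.9940
Put-call parity: C − P = S − K·e^(−rT) = 430 − 460·0.9940 = 430 − 457.2400 = -27.2400
P = C − (C − P) = 20.02 − (-27.2400) = 47.2600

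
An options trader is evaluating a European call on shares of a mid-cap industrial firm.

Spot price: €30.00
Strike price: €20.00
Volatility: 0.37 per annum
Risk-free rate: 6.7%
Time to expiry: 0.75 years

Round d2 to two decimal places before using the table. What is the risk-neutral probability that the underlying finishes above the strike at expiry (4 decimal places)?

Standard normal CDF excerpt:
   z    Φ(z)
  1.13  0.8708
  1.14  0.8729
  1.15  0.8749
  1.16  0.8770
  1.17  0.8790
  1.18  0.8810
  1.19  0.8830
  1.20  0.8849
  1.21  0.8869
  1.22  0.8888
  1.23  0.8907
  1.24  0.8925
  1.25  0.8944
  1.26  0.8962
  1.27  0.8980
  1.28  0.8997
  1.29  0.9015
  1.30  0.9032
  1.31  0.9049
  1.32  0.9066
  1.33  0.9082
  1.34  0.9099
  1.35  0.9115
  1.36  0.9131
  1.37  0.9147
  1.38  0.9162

σ√T = 0.37·√0.75 = 0.3204
d₁ = [ln(30/20) + (0.067 + ½·0.37²)·0.75] / (σ√T) = (0.4055 + 0.1016) / 0.3204 = 1.5824 which rounds to 1.58
d₂ = 1.5824 − 0.3204 = 1.2620 which rounds to 1.26
Pr(exercise) under Q = N(d₂) = 0.8962

0.8962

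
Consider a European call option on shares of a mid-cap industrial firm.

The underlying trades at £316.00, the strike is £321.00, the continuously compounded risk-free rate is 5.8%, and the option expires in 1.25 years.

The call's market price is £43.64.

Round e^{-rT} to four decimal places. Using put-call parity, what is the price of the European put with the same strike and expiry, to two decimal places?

£26.20

exp(−rT) = exp(−0.058·1.25) = 0.9301
Put-call parity: C − P = S − K·e^(−rT) = 316 − 321·0.9301 = 316 − 298.5621 = 17.4379
P = C − (C − P) = 43.64 − (17.4379) = 26.2021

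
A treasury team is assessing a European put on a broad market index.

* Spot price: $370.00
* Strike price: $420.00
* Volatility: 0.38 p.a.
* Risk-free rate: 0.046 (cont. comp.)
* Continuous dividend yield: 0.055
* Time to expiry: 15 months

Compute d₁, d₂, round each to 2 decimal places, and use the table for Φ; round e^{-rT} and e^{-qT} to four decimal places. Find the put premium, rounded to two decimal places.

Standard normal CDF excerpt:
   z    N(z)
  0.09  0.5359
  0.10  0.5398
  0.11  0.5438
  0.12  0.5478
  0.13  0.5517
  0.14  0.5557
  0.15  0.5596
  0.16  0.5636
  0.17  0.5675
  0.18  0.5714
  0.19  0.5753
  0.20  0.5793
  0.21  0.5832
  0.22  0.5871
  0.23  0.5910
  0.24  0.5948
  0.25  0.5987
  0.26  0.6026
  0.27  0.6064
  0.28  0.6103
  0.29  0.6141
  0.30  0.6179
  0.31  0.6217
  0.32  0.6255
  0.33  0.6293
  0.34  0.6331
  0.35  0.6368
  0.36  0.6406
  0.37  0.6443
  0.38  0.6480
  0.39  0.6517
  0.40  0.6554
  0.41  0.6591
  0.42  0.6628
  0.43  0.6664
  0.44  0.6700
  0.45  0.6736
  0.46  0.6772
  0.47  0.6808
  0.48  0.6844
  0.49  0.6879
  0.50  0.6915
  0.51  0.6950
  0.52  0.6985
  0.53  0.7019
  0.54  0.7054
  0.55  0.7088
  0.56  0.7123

$91.86

σ√T = 0.38·√1.25 = 0.4249
ln(S/K) + (r − q + σ²/2)T = ln(370/420) + (0.046 − 0.055 + 0.38²/2)·1.25 = -0.1268 + 0.0790 = -0.0478
d₁ = -0.0478 / 0.4249 = -0.1124 ⇒ -0.11
d₂ = d₁ − σ√T = -0.1124 − 0.4249 = -0.5372 ⇒ -0.54
e^(−qT) = e^(−0.055·1.25) = 0.9336;  e^(−rT) = e^(−0.046·1.25) = 0.9441
N(−d₂) = N(0.54) = 0.7054;  N(−d₁) = N(0.11) = 0.5438
P = 420·0.9441·0.7054 − 370·0.9336·0.5438 = 279.7066 − 187.8459 = 91.8607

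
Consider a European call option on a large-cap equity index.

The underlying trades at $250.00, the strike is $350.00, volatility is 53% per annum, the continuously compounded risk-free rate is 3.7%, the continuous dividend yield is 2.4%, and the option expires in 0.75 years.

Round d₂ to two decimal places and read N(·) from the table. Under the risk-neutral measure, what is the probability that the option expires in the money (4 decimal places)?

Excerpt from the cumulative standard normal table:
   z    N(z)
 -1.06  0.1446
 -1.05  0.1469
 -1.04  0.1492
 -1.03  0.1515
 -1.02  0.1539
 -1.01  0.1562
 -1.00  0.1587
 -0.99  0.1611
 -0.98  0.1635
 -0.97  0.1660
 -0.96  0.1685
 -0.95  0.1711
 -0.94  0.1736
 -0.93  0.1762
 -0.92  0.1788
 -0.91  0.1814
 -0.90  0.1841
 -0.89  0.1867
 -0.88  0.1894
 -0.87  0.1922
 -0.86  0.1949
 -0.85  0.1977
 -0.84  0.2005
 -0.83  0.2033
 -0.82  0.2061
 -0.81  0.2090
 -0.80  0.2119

σ√T = 0.53·√0.75 = 0.4590
d₁ = [ln(250/350) + (0.037 − 0.024 + 0.53²/2)·0.75] / 0.4590 = [-0.3365 + 0.1151] / 0.4590 = -0.4823 ≈ -0.48
d₂ = d₁ − σ√T = -0.4823 − 0.4590 = -0.9413 ≈ -0.94
Pr(exercise) under Q = N(d₂) = 0.1736

0.1736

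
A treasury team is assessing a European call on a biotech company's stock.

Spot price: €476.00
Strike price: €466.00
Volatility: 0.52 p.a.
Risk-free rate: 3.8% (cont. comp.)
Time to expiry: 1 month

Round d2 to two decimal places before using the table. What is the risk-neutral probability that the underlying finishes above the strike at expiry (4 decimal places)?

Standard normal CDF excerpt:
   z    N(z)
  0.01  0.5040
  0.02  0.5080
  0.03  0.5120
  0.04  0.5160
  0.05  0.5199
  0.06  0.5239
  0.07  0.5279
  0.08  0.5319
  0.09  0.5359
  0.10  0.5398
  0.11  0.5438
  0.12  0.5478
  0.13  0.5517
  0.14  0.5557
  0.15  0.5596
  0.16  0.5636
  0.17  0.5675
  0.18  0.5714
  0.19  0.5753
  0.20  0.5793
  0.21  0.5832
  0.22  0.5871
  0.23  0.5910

T = 0.08333;  σ√T = 0.1501
d₁ = [ln(476/466) + (0.038 + ½·0.52²)·0.08333] / (σ√T) = (0.0212 + 0.0144) / 0.1501 = 0.2376 → 0.24
d₂ = 0.2376 − 0.1501 = 0.0875 → 0.09
Risk-neutral Pr[S_T > K] = N(d₂) = N(0.09) = 0.5359

0.5359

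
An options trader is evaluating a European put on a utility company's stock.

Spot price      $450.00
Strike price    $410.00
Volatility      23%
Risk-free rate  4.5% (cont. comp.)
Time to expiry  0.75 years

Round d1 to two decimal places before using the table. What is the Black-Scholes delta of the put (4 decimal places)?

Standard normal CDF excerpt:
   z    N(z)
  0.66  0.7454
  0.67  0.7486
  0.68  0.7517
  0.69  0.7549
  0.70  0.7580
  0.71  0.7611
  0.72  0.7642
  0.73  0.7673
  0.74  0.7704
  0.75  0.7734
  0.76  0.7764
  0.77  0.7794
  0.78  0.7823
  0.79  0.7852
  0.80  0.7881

σ√T = 0.23 × 0.8660 = 0.1992
ln(S/K) + (r + σ²/2)T = ln(450/410) + (0.045 + 0.23²/2)·0.75 = 0.0931 + 0.0536 = 0.1467
d₁ = 0.1467 / 0.1992 = 0.7364 which rounds to 0.74
N(d₁) = N(0.74) = 0.7704
Δ_put = N(d₁) − 1 = 0.7704 − 1 = -0.2296

-0.2296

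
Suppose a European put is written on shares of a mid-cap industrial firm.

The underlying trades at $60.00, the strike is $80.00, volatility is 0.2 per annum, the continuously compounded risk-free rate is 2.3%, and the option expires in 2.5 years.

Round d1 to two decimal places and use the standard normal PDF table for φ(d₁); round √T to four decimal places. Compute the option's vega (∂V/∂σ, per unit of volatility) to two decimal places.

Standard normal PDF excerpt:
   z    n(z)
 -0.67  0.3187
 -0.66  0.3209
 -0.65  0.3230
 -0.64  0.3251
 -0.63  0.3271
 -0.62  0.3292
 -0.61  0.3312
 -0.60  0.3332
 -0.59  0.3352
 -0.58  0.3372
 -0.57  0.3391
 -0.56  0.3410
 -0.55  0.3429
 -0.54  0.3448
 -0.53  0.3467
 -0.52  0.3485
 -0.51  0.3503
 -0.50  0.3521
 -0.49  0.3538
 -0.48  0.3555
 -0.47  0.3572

32.17

σ√T = 0.2·√2.5 = 0.3162
ln(S/K) + (r + σ²/2)T = ln(60/80) + (0.023 + 0.2²/2)·2.5 = -0.2877 + 0.1075 = -0.1802
d₁ = -0.1802 / 0.3162 = -0.5698 ≈ -0.57
√T = √2.5 = 1.5811
φ(d₁) = φ(-0.57) = 0.3391
vega = S·φ(d₁)·√T = 60·0.3391·1.5811 = 32.1691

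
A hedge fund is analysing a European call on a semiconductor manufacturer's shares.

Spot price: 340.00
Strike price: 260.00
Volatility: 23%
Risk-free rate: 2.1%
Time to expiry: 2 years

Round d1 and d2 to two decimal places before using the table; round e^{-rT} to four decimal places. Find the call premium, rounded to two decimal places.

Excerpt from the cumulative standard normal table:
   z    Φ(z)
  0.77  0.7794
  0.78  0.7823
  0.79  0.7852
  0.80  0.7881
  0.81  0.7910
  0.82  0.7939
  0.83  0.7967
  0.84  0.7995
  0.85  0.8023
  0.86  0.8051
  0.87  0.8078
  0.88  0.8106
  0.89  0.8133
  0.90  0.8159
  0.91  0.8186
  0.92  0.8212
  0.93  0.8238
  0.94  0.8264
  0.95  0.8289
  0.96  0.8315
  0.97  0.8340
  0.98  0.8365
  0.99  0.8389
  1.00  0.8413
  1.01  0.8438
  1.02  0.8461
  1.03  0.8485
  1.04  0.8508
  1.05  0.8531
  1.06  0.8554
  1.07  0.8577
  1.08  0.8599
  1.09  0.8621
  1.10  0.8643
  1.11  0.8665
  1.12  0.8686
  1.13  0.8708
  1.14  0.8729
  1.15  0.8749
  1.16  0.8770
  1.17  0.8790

σ√T = 0.23·√2 = 0.3253
d₁ = [ln(340/260) + (0.021 + 0.23²/2)·2] / 0.3253 = [0.2683 + 0.0949] / 0.3253 = 1.1165 which rounds to 1.12
d₂ = d₁ − σ√T = 1.1165 − 0.3253 = 0.7912 which rounds to 0.79
exp(−rT) = exp(−0.021·2) = 0.9589
C = 340·N(1.12) − 260·0.9589·N(0.79) = 340·0.8686 − 260·0.9589·0.7852 = 295.3240 − 195.7614 = 99.5626

99.56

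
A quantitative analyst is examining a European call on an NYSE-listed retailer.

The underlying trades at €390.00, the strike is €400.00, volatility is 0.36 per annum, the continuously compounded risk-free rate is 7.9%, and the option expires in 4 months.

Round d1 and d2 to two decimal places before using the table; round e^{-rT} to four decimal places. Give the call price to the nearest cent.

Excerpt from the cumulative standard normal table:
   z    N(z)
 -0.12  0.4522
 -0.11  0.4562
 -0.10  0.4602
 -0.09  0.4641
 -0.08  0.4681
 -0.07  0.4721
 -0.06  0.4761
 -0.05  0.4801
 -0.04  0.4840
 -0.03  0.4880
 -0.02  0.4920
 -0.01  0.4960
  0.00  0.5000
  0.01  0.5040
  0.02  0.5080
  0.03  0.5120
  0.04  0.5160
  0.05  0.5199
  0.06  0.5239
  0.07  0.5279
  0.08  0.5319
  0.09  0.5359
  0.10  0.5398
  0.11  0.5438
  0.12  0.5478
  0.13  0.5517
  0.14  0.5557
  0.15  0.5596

€32.79

σ√T = 0.36 × 0.5774 = 0.2078
d₁ = [ln(390/400) + (0.079 + 0.36²/2)·0.3333] / 0.2078 = [-0.0253 + 0.0479] / 0.2078 = 0.1088 which rounds to 0.11
d₂ = d₁ − σ√T = 0.1088 − 0.2078 = -0.0990 which rounds to -0.10
exp(−rT) = exp(−0.079·0.3333) = 0.9740
N(d₁) = N(0.11) = 0.5438;  N(d₂) = N(-0.10) = 0.4602
C = 390·0.5438 − 400·0.9740·0.4602 = 212.0820 − 179.2939 = 32.7881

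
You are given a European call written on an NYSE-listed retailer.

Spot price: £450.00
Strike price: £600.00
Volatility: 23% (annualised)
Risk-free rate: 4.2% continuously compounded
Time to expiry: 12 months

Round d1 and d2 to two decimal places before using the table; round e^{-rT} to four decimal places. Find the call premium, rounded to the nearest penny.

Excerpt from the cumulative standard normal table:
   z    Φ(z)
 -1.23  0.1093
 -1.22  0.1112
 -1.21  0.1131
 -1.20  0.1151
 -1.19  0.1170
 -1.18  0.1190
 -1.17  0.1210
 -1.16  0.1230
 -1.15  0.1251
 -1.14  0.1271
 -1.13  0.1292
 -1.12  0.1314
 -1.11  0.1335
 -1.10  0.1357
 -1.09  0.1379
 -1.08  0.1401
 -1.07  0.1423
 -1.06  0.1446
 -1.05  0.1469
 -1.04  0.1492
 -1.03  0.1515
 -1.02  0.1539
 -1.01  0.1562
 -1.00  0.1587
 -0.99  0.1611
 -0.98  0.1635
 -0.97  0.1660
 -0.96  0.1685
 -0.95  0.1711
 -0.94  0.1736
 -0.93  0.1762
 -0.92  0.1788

£8.53

σ√T = 0.23·√1 = 0.2300
ln(S/K) + (r + σ²/2)T = ln(450/600) + (0.042 + 0.23²/2)·1 = -0.2877 + 0.0685 = -0.2192
d₁ = -0.2192 / 0.2300 = -0.9532 ⇒ -0.95
d₂ = d₁ − σ√T = -0.9532 − 0.2300 = -1.1832 ⇒ -1.18
e^(−rT) = e^(−0.042·1) = 0.9589
N(d₁) = N(-0.95) = 0.1711;  N(d₂) = N(-1.18) = 0.1190
C = 450·0.1711 − 600·0.9589·0.1190 = 76.9950 − 68.4655 = 8.5295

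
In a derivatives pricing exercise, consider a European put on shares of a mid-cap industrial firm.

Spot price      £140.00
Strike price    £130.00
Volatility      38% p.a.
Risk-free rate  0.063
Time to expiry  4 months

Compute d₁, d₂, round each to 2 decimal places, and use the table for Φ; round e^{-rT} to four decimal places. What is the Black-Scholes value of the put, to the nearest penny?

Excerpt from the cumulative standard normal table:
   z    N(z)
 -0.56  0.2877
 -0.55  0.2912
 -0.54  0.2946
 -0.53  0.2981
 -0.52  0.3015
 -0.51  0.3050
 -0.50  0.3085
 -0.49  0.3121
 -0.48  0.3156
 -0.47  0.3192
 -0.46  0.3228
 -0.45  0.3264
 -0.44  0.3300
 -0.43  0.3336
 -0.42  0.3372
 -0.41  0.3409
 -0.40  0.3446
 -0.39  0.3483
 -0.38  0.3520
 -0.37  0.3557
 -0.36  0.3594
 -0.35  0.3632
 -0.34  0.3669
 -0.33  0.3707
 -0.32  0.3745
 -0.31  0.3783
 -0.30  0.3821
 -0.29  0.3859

£6.43

σ√T = 0.38·√0.3333 = 0.2194
ln(S/K) + (r + σ²/2)T = ln(140/130) + (0.063 + 0.38²/2)·0.3333 = 0.0741 + 0.0451 = 0.1192
d₁ = 0.1192 / 0.2194 = 0.5432 → 0.54
d₂ = d₁ − σ√T = 0.5432 − 0.2194 = 0.3238 → 0.32
exp(−rT) = exp(−0.063·0.3333) = 0.9792
P = 130·0.9792·N(-0.32) − 140·N(-0.54) = 130·0.9792·0.3745 − 140·0.2946 = 47.6724 − 41.2440 = 6.4284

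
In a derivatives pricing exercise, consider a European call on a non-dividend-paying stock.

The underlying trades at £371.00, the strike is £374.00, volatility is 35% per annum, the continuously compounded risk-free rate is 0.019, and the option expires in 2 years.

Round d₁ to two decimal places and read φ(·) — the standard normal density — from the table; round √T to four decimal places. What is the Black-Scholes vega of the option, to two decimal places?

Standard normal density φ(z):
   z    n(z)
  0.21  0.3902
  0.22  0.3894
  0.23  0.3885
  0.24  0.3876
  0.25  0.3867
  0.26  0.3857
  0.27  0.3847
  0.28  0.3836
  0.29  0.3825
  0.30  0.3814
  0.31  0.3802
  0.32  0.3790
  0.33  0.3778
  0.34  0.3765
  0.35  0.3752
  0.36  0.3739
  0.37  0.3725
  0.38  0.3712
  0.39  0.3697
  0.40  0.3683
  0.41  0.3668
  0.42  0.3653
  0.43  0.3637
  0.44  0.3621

199.48

σ√T = 0.35·√2 = 0.4950
d₁ = [ln(371/374) + (0.019 + ½·0.35²)·2] / (σ√T) = (-0.0081 + 0.1605) / 0.4950 = 0.3080 which rounds to 0.31
√T = √2 = 1.4142
φ(d₁) = φ(0.31) = 0.3802
vega = S·φ(d₁)·√T = 371·0.3802·1.4142 = 199.4788
(The put has the same vega.)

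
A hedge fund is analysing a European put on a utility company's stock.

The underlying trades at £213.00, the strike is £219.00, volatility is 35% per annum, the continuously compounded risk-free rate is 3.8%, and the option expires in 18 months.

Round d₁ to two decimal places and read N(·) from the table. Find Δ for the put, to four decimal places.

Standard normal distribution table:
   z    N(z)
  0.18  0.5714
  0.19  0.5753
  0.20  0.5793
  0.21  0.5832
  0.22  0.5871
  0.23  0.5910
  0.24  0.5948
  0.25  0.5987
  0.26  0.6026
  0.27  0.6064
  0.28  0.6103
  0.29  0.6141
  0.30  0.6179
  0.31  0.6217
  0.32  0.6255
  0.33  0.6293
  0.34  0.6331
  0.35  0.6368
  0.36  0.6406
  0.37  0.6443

σ√T = 0.35·√1.5 = 0.4287
d₁ = [ln(213/219) + (0.038 + ½·0.35²)·1.5] / (σ√T) = (-0.0278 + 0.1489) / 0.4287 = 0.2825 ⇒ 0.28
N(d₁) = N(0.28) = 0.6103
Δ_put = N(d₁) − 1 = 0.6103 − 1 = -0.3897

-0.3897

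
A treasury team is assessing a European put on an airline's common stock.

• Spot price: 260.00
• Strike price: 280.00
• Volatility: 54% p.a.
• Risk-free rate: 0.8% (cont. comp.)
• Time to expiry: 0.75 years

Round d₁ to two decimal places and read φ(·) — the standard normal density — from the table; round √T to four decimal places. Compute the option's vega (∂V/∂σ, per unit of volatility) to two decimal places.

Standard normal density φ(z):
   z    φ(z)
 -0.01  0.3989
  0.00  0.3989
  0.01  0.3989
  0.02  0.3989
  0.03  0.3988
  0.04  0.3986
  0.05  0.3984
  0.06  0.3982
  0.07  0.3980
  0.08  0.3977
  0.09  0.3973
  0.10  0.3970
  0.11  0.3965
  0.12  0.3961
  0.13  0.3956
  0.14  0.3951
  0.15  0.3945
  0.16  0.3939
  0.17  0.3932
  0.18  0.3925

σ√T = 0.54·√0.75 = 0.4677
ln(S/K) + (r + σ²/2)T = ln(260/280) + (0.008 + 0.54²/2)·0.75 = -0.0741 + 0.1154 = 0.0412
d₁ = 0.0412 / 0.4677 = 0.0882 which rounds to 0.09
√T = √0.75 = 0.8660
φ(d₁) = φ(0.09) = 0.3973
vega = S·φ(d₁)·√T = 260·0.3973·0.8660 = 89.4561

89.46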